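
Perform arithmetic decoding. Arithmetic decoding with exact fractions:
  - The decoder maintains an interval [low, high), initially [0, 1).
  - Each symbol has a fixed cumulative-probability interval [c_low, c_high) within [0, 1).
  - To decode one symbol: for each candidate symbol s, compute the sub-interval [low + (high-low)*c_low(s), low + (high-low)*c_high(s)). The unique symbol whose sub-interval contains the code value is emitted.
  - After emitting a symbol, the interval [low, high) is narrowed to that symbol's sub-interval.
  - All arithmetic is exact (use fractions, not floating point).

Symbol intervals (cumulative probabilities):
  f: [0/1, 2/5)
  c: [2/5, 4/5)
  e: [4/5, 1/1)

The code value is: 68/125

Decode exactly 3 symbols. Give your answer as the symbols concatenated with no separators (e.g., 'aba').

Answer: cfe

Derivation:
Step 1: interval [0/1, 1/1), width = 1/1 - 0/1 = 1/1
  'f': [0/1 + 1/1*0/1, 0/1 + 1/1*2/5) = [0/1, 2/5)
  'c': [0/1 + 1/1*2/5, 0/1 + 1/1*4/5) = [2/5, 4/5) <- contains code 68/125
  'e': [0/1 + 1/1*4/5, 0/1 + 1/1*1/1) = [4/5, 1/1)
  emit 'c', narrow to [2/5, 4/5)
Step 2: interval [2/5, 4/5), width = 4/5 - 2/5 = 2/5
  'f': [2/5 + 2/5*0/1, 2/5 + 2/5*2/5) = [2/5, 14/25) <- contains code 68/125
  'c': [2/5 + 2/5*2/5, 2/5 + 2/5*4/5) = [14/25, 18/25)
  'e': [2/5 + 2/5*4/5, 2/5 + 2/5*1/1) = [18/25, 4/5)
  emit 'f', narrow to [2/5, 14/25)
Step 3: interval [2/5, 14/25), width = 14/25 - 2/5 = 4/25
  'f': [2/5 + 4/25*0/1, 2/5 + 4/25*2/5) = [2/5, 58/125)
  'c': [2/5 + 4/25*2/5, 2/5 + 4/25*4/5) = [58/125, 66/125)
  'e': [2/5 + 4/25*4/5, 2/5 + 4/25*1/1) = [66/125, 14/25) <- contains code 68/125
  emit 'e', narrow to [66/125, 14/25)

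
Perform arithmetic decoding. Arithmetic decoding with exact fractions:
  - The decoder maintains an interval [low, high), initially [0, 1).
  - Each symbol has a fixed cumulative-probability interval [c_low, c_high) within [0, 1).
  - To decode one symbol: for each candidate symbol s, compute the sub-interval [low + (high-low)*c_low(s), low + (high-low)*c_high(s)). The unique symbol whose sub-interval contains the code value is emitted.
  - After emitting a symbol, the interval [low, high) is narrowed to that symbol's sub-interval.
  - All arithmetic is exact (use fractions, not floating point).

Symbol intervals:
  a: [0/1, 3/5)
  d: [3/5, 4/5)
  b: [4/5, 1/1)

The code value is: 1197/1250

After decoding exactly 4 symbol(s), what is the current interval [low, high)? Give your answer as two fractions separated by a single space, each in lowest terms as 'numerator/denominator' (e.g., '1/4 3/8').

Answer: 598/625 599/625

Derivation:
Step 1: interval [0/1, 1/1), width = 1/1 - 0/1 = 1/1
  'a': [0/1 + 1/1*0/1, 0/1 + 1/1*3/5) = [0/1, 3/5)
  'd': [0/1 + 1/1*3/5, 0/1 + 1/1*4/5) = [3/5, 4/5)
  'b': [0/1 + 1/1*4/5, 0/1 + 1/1*1/1) = [4/5, 1/1) <- contains code 1197/1250
  emit 'b', narrow to [4/5, 1/1)
Step 2: interval [4/5, 1/1), width = 1/1 - 4/5 = 1/5
  'a': [4/5 + 1/5*0/1, 4/5 + 1/5*3/5) = [4/5, 23/25)
  'd': [4/5 + 1/5*3/5, 4/5 + 1/5*4/5) = [23/25, 24/25) <- contains code 1197/1250
  'b': [4/5 + 1/5*4/5, 4/5 + 1/5*1/1) = [24/25, 1/1)
  emit 'd', narrow to [23/25, 24/25)
Step 3: interval [23/25, 24/25), width = 24/25 - 23/25 = 1/25
  'a': [23/25 + 1/25*0/1, 23/25 + 1/25*3/5) = [23/25, 118/125)
  'd': [23/25 + 1/25*3/5, 23/25 + 1/25*4/5) = [118/125, 119/125)
  'b': [23/25 + 1/25*4/5, 23/25 + 1/25*1/1) = [119/125, 24/25) <- contains code 1197/1250
  emit 'b', narrow to [119/125, 24/25)
Step 4: interval [119/125, 24/25), width = 24/25 - 119/125 = 1/125
  'a': [119/125 + 1/125*0/1, 119/125 + 1/125*3/5) = [119/125, 598/625)
  'd': [119/125 + 1/125*3/5, 119/125 + 1/125*4/5) = [598/625, 599/625) <- contains code 1197/1250
  'b': [119/125 + 1/125*4/5, 119/125 + 1/125*1/1) = [599/625, 24/25)
  emit 'd', narrow to [598/625, 599/625)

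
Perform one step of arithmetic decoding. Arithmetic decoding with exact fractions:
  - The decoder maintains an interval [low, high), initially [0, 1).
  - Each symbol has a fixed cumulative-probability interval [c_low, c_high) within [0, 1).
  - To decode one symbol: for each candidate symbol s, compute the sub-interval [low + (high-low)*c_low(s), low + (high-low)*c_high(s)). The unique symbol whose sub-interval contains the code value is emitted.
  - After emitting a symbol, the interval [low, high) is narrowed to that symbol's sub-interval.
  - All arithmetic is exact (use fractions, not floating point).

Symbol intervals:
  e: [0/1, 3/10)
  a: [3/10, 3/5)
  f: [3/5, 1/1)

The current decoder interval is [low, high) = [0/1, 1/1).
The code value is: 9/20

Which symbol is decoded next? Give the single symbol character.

Interval width = high − low = 1/1 − 0/1 = 1/1
Scaled code = (code − low) / width = (9/20 − 0/1) / 1/1 = 9/20
  e: [0/1, 3/10) 
  a: [3/10, 3/5) ← scaled code falls here ✓
  f: [3/5, 1/1) 

Answer: a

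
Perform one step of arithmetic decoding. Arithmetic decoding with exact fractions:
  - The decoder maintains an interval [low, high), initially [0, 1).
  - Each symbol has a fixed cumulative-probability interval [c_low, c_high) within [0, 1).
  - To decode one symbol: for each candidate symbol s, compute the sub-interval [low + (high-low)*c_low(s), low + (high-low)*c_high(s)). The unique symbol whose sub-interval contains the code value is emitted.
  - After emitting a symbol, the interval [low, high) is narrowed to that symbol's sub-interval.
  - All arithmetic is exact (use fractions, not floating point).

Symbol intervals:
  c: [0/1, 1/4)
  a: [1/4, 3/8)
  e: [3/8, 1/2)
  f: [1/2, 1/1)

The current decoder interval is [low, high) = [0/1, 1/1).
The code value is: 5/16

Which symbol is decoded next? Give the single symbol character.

Answer: a

Derivation:
Interval width = high − low = 1/1 − 0/1 = 1/1
Scaled code = (code − low) / width = (5/16 − 0/1) / 1/1 = 5/16
  c: [0/1, 1/4) 
  a: [1/4, 3/8) ← scaled code falls here ✓
  e: [3/8, 1/2) 
  f: [1/2, 1/1) 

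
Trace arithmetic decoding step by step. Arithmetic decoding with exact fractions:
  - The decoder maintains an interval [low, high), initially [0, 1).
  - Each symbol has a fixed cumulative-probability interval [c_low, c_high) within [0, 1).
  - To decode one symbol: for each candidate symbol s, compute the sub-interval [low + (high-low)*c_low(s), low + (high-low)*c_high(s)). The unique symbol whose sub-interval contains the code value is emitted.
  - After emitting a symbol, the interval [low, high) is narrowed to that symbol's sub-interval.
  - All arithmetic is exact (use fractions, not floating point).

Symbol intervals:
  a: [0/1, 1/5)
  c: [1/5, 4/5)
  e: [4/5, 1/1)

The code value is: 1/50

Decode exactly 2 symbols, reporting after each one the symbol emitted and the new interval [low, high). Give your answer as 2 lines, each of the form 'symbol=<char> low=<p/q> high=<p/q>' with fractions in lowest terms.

Answer: symbol=a low=0/1 high=1/5
symbol=a low=0/1 high=1/25

Derivation:
Step 1: interval [0/1, 1/1), width = 1/1 - 0/1 = 1/1
  'a': [0/1 + 1/1*0/1, 0/1 + 1/1*1/5) = [0/1, 1/5) <- contains code 1/50
  'c': [0/1 + 1/1*1/5, 0/1 + 1/1*4/5) = [1/5, 4/5)
  'e': [0/1 + 1/1*4/5, 0/1 + 1/1*1/1) = [4/5, 1/1)
  emit 'a', narrow to [0/1, 1/5)
Step 2: interval [0/1, 1/5), width = 1/5 - 0/1 = 1/5
  'a': [0/1 + 1/5*0/1, 0/1 + 1/5*1/5) = [0/1, 1/25) <- contains code 1/50
  'c': [0/1 + 1/5*1/5, 0/1 + 1/5*4/5) = [1/25, 4/25)
  'e': [0/1 + 1/5*4/5, 0/1 + 1/5*1/1) = [4/25, 1/5)
  emit 'a', narrow to [0/1, 1/25)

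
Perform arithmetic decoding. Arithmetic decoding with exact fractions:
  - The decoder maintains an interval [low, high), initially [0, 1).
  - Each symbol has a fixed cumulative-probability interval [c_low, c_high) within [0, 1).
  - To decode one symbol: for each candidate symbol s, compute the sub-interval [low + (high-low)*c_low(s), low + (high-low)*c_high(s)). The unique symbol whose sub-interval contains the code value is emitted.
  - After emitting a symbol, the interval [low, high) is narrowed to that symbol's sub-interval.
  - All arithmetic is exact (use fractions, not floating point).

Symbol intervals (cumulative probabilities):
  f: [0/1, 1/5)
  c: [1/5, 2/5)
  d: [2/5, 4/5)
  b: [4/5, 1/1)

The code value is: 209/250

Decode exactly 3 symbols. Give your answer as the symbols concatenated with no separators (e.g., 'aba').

Answer: bfb

Derivation:
Step 1: interval [0/1, 1/1), width = 1/1 - 0/1 = 1/1
  'f': [0/1 + 1/1*0/1, 0/1 + 1/1*1/5) = [0/1, 1/5)
  'c': [0/1 + 1/1*1/5, 0/1 + 1/1*2/5) = [1/5, 2/5)
  'd': [0/1 + 1/1*2/5, 0/1 + 1/1*4/5) = [2/5, 4/5)
  'b': [0/1 + 1/1*4/5, 0/1 + 1/1*1/1) = [4/5, 1/1) <- contains code 209/250
  emit 'b', narrow to [4/5, 1/1)
Step 2: interval [4/5, 1/1), width = 1/1 - 4/5 = 1/5
  'f': [4/5 + 1/5*0/1, 4/5 + 1/5*1/5) = [4/5, 21/25) <- contains code 209/250
  'c': [4/5 + 1/5*1/5, 4/5 + 1/5*2/5) = [21/25, 22/25)
  'd': [4/5 + 1/5*2/5, 4/5 + 1/5*4/5) = [22/25, 24/25)
  'b': [4/5 + 1/5*4/5, 4/5 + 1/5*1/1) = [24/25, 1/1)
  emit 'f', narrow to [4/5, 21/25)
Step 3: interval [4/5, 21/25), width = 21/25 - 4/5 = 1/25
  'f': [4/5 + 1/25*0/1, 4/5 + 1/25*1/5) = [4/5, 101/125)
  'c': [4/5 + 1/25*1/5, 4/5 + 1/25*2/5) = [101/125, 102/125)
  'd': [4/5 + 1/25*2/5, 4/5 + 1/25*4/5) = [102/125, 104/125)
  'b': [4/5 + 1/25*4/5, 4/5 + 1/25*1/1) = [104/125, 21/25) <- contains code 209/250
  emit 'b', narrow to [104/125, 21/25)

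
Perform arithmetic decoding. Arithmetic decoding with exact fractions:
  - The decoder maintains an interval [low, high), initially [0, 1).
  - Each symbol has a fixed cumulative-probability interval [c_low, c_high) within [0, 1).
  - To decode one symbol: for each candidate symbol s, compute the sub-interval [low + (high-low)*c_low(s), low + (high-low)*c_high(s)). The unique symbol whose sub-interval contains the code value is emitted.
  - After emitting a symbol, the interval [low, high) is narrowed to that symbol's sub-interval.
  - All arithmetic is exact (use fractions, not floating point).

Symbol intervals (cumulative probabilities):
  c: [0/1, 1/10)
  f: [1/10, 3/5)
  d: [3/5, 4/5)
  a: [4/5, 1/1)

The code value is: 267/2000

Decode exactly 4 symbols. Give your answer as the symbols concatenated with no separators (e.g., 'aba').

Step 1: interval [0/1, 1/1), width = 1/1 - 0/1 = 1/1
  'c': [0/1 + 1/1*0/1, 0/1 + 1/1*1/10) = [0/1, 1/10)
  'f': [0/1 + 1/1*1/10, 0/1 + 1/1*3/5) = [1/10, 3/5) <- contains code 267/2000
  'd': [0/1 + 1/1*3/5, 0/1 + 1/1*4/5) = [3/5, 4/5)
  'a': [0/1 + 1/1*4/5, 0/1 + 1/1*1/1) = [4/5, 1/1)
  emit 'f', narrow to [1/10, 3/5)
Step 2: interval [1/10, 3/5), width = 3/5 - 1/10 = 1/2
  'c': [1/10 + 1/2*0/1, 1/10 + 1/2*1/10) = [1/10, 3/20) <- contains code 267/2000
  'f': [1/10 + 1/2*1/10, 1/10 + 1/2*3/5) = [3/20, 2/5)
  'd': [1/10 + 1/2*3/5, 1/10 + 1/2*4/5) = [2/5, 1/2)
  'a': [1/10 + 1/2*4/5, 1/10 + 1/2*1/1) = [1/2, 3/5)
  emit 'c', narrow to [1/10, 3/20)
Step 3: interval [1/10, 3/20), width = 3/20 - 1/10 = 1/20
  'c': [1/10 + 1/20*0/1, 1/10 + 1/20*1/10) = [1/10, 21/200)
  'f': [1/10 + 1/20*1/10, 1/10 + 1/20*3/5) = [21/200, 13/100)
  'd': [1/10 + 1/20*3/5, 1/10 + 1/20*4/5) = [13/100, 7/50) <- contains code 267/2000
  'a': [1/10 + 1/20*4/5, 1/10 + 1/20*1/1) = [7/50, 3/20)
  emit 'd', narrow to [13/100, 7/50)
Step 4: interval [13/100, 7/50), width = 7/50 - 13/100 = 1/100
  'c': [13/100 + 1/100*0/1, 13/100 + 1/100*1/10) = [13/100, 131/1000)
  'f': [13/100 + 1/100*1/10, 13/100 + 1/100*3/5) = [131/1000, 17/125) <- contains code 267/2000
  'd': [13/100 + 1/100*3/5, 13/100 + 1/100*4/5) = [17/125, 69/500)
  'a': [13/100 + 1/100*4/5, 13/100 + 1/100*1/1) = [69/500, 7/50)
  emit 'f', narrow to [131/1000, 17/125)

Answer: fcdf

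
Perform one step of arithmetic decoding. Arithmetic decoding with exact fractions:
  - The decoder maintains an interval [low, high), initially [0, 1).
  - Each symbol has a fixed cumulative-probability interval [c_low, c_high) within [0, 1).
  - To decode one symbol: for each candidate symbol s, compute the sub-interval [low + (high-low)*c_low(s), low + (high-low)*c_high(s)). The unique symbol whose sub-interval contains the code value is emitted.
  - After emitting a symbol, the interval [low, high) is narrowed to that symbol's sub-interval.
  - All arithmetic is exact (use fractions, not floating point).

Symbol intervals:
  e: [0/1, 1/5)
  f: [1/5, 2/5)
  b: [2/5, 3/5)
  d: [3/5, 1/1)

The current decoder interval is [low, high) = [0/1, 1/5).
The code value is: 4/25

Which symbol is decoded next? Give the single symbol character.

Answer: d

Derivation:
Interval width = high − low = 1/5 − 0/1 = 1/5
Scaled code = (code − low) / width = (4/25 − 0/1) / 1/5 = 4/5
  e: [0/1, 1/5) 
  f: [1/5, 2/5) 
  b: [2/5, 3/5) 
  d: [3/5, 1/1) ← scaled code falls here ✓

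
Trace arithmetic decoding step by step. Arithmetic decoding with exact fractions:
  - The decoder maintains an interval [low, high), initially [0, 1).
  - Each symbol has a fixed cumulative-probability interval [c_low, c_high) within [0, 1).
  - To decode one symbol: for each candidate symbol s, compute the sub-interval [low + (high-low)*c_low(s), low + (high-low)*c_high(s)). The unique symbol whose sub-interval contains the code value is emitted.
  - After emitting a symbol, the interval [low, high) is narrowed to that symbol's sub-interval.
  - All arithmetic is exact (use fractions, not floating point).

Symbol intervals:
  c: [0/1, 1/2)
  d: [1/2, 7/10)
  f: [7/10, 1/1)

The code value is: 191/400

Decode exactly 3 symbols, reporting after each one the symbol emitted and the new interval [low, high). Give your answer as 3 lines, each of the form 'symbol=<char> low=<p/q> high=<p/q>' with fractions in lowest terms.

Answer: symbol=c low=0/1 high=1/2
symbol=f low=7/20 high=1/2
symbol=f low=91/200 high=1/2

Derivation:
Step 1: interval [0/1, 1/1), width = 1/1 - 0/1 = 1/1
  'c': [0/1 + 1/1*0/1, 0/1 + 1/1*1/2) = [0/1, 1/2) <- contains code 191/400
  'd': [0/1 + 1/1*1/2, 0/1 + 1/1*7/10) = [1/2, 7/10)
  'f': [0/1 + 1/1*7/10, 0/1 + 1/1*1/1) = [7/10, 1/1)
  emit 'c', narrow to [0/1, 1/2)
Step 2: interval [0/1, 1/2), width = 1/2 - 0/1 = 1/2
  'c': [0/1 + 1/2*0/1, 0/1 + 1/2*1/2) = [0/1, 1/4)
  'd': [0/1 + 1/2*1/2, 0/1 + 1/2*7/10) = [1/4, 7/20)
  'f': [0/1 + 1/2*7/10, 0/1 + 1/2*1/1) = [7/20, 1/2) <- contains code 191/400
  emit 'f', narrow to [7/20, 1/2)
Step 3: interval [7/20, 1/2), width = 1/2 - 7/20 = 3/20
  'c': [7/20 + 3/20*0/1, 7/20 + 3/20*1/2) = [7/20, 17/40)
  'd': [7/20 + 3/20*1/2, 7/20 + 3/20*7/10) = [17/40, 91/200)
  'f': [7/20 + 3/20*7/10, 7/20 + 3/20*1/1) = [91/200, 1/2) <- contains code 191/400
  emit 'f', narrow to [91/200, 1/2)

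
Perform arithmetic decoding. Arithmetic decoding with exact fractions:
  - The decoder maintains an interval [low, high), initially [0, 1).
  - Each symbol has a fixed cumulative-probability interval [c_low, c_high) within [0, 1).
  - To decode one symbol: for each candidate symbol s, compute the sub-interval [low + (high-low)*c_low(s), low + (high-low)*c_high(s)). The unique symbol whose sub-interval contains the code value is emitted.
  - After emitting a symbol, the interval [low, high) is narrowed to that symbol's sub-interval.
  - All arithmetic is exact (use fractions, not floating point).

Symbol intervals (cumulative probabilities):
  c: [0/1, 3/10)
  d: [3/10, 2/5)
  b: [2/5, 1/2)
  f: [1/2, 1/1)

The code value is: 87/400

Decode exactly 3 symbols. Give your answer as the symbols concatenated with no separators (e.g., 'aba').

Answer: cfb

Derivation:
Step 1: interval [0/1, 1/1), width = 1/1 - 0/1 = 1/1
  'c': [0/1 + 1/1*0/1, 0/1 + 1/1*3/10) = [0/1, 3/10) <- contains code 87/400
  'd': [0/1 + 1/1*3/10, 0/1 + 1/1*2/5) = [3/10, 2/5)
  'b': [0/1 + 1/1*2/5, 0/1 + 1/1*1/2) = [2/5, 1/2)
  'f': [0/1 + 1/1*1/2, 0/1 + 1/1*1/1) = [1/2, 1/1)
  emit 'c', narrow to [0/1, 3/10)
Step 2: interval [0/1, 3/10), width = 3/10 - 0/1 = 3/10
  'c': [0/1 + 3/10*0/1, 0/1 + 3/10*3/10) = [0/1, 9/100)
  'd': [0/1 + 3/10*3/10, 0/1 + 3/10*2/5) = [9/100, 3/25)
  'b': [0/1 + 3/10*2/5, 0/1 + 3/10*1/2) = [3/25, 3/20)
  'f': [0/1 + 3/10*1/2, 0/1 + 3/10*1/1) = [3/20, 3/10) <- contains code 87/400
  emit 'f', narrow to [3/20, 3/10)
Step 3: interval [3/20, 3/10), width = 3/10 - 3/20 = 3/20
  'c': [3/20 + 3/20*0/1, 3/20 + 3/20*3/10) = [3/20, 39/200)
  'd': [3/20 + 3/20*3/10, 3/20 + 3/20*2/5) = [39/200, 21/100)
  'b': [3/20 + 3/20*2/5, 3/20 + 3/20*1/2) = [21/100, 9/40) <- contains code 87/400
  'f': [3/20 + 3/20*1/2, 3/20 + 3/20*1/1) = [9/40, 3/10)
  emit 'b', narrow to [21/100, 9/40)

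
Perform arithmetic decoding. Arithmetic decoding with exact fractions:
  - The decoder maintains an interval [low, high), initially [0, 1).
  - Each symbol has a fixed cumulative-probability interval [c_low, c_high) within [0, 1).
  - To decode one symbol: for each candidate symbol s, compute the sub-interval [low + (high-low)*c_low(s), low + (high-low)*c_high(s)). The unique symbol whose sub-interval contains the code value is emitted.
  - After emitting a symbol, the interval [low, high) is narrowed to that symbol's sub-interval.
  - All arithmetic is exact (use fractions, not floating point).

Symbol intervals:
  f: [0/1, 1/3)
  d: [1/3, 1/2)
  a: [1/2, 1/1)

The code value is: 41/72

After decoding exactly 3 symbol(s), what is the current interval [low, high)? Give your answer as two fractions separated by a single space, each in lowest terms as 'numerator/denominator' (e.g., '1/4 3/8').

Answer: 5/9 7/12

Derivation:
Step 1: interval [0/1, 1/1), width = 1/1 - 0/1 = 1/1
  'f': [0/1 + 1/1*0/1, 0/1 + 1/1*1/3) = [0/1, 1/3)
  'd': [0/1 + 1/1*1/3, 0/1 + 1/1*1/2) = [1/3, 1/2)
  'a': [0/1 + 1/1*1/2, 0/1 + 1/1*1/1) = [1/2, 1/1) <- contains code 41/72
  emit 'a', narrow to [1/2, 1/1)
Step 2: interval [1/2, 1/1), width = 1/1 - 1/2 = 1/2
  'f': [1/2 + 1/2*0/1, 1/2 + 1/2*1/3) = [1/2, 2/3) <- contains code 41/72
  'd': [1/2 + 1/2*1/3, 1/2 + 1/2*1/2) = [2/3, 3/4)
  'a': [1/2 + 1/2*1/2, 1/2 + 1/2*1/1) = [3/4, 1/1)
  emit 'f', narrow to [1/2, 2/3)
Step 3: interval [1/2, 2/3), width = 2/3 - 1/2 = 1/6
  'f': [1/2 + 1/6*0/1, 1/2 + 1/6*1/3) = [1/2, 5/9)
  'd': [1/2 + 1/6*1/3, 1/2 + 1/6*1/2) = [5/9, 7/12) <- contains code 41/72
  'a': [1/2 + 1/6*1/2, 1/2 + 1/6*1/1) = [7/12, 2/3)
  emit 'd', narrow to [5/9, 7/12)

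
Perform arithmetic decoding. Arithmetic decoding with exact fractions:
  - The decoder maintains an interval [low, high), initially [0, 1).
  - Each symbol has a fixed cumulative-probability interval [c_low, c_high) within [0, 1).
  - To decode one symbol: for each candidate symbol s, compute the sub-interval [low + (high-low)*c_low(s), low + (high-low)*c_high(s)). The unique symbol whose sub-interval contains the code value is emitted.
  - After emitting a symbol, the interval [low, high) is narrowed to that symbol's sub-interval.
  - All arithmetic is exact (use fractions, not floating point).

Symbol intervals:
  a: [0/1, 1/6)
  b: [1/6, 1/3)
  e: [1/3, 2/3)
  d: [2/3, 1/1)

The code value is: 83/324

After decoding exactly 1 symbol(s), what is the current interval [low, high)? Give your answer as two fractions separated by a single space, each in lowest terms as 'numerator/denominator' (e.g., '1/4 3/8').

Step 1: interval [0/1, 1/1), width = 1/1 - 0/1 = 1/1
  'a': [0/1 + 1/1*0/1, 0/1 + 1/1*1/6) = [0/1, 1/6)
  'b': [0/1 + 1/1*1/6, 0/1 + 1/1*1/3) = [1/6, 1/3) <- contains code 83/324
  'e': [0/1 + 1/1*1/3, 0/1 + 1/1*2/3) = [1/3, 2/3)
  'd': [0/1 + 1/1*2/3, 0/1 + 1/1*1/1) = [2/3, 1/1)
  emit 'b', narrow to [1/6, 1/3)

Answer: 1/6 1/3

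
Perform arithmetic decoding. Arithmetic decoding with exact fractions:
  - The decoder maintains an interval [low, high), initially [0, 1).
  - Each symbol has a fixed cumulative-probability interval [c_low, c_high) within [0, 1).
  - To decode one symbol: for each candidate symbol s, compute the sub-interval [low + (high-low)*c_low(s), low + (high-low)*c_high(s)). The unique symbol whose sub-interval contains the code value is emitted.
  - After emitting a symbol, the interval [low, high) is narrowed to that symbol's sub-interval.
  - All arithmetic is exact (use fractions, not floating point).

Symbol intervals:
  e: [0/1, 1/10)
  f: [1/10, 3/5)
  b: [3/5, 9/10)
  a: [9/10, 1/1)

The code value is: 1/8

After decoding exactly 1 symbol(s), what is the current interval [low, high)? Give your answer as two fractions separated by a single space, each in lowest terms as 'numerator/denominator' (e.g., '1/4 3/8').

Step 1: interval [0/1, 1/1), width = 1/1 - 0/1 = 1/1
  'e': [0/1 + 1/1*0/1, 0/1 + 1/1*1/10) = [0/1, 1/10)
  'f': [0/1 + 1/1*1/10, 0/1 + 1/1*3/5) = [1/10, 3/5) <- contains code 1/8
  'b': [0/1 + 1/1*3/5, 0/1 + 1/1*9/10) = [3/5, 9/10)
  'a': [0/1 + 1/1*9/10, 0/1 + 1/1*1/1) = [9/10, 1/1)
  emit 'f', narrow to [1/10, 3/5)

Answer: 1/10 3/5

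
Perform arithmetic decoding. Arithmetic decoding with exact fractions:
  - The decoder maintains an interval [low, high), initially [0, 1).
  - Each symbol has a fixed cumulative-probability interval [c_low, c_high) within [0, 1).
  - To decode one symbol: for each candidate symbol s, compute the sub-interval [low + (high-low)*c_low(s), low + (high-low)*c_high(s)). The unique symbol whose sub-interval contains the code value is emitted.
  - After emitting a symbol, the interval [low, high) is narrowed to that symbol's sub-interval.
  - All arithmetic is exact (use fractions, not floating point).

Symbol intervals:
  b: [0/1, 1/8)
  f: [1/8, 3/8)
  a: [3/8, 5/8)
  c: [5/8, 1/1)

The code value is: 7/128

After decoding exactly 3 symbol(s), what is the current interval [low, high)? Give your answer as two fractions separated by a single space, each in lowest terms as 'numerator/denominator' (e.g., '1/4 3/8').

Answer: 13/256 15/256

Derivation:
Step 1: interval [0/1, 1/1), width = 1/1 - 0/1 = 1/1
  'b': [0/1 + 1/1*0/1, 0/1 + 1/1*1/8) = [0/1, 1/8) <- contains code 7/128
  'f': [0/1 + 1/1*1/8, 0/1 + 1/1*3/8) = [1/8, 3/8)
  'a': [0/1 + 1/1*3/8, 0/1 + 1/1*5/8) = [3/8, 5/8)
  'c': [0/1 + 1/1*5/8, 0/1 + 1/1*1/1) = [5/8, 1/1)
  emit 'b', narrow to [0/1, 1/8)
Step 2: interval [0/1, 1/8), width = 1/8 - 0/1 = 1/8
  'b': [0/1 + 1/8*0/1, 0/1 + 1/8*1/8) = [0/1, 1/64)
  'f': [0/1 + 1/8*1/8, 0/1 + 1/8*3/8) = [1/64, 3/64)
  'a': [0/1 + 1/8*3/8, 0/1 + 1/8*5/8) = [3/64, 5/64) <- contains code 7/128
  'c': [0/1 + 1/8*5/8, 0/1 + 1/8*1/1) = [5/64, 1/8)
  emit 'a', narrow to [3/64, 5/64)
Step 3: interval [3/64, 5/64), width = 5/64 - 3/64 = 1/32
  'b': [3/64 + 1/32*0/1, 3/64 + 1/32*1/8) = [3/64, 13/256)
  'f': [3/64 + 1/32*1/8, 3/64 + 1/32*3/8) = [13/256, 15/256) <- contains code 7/128
  'a': [3/64 + 1/32*3/8, 3/64 + 1/32*5/8) = [15/256, 17/256)
  'c': [3/64 + 1/32*5/8, 3/64 + 1/32*1/1) = [17/256, 5/64)
  emit 'f', narrow to [13/256, 15/256)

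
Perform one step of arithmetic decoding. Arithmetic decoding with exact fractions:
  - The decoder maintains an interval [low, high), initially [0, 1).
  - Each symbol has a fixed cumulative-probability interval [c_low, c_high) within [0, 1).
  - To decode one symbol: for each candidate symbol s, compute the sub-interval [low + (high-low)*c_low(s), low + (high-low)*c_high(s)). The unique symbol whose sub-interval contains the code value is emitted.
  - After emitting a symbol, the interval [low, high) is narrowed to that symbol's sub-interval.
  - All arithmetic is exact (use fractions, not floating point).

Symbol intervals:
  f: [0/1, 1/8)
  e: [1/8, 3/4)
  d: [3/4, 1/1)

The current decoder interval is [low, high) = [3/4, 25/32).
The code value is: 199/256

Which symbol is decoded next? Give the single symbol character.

Answer: d

Derivation:
Interval width = high − low = 25/32 − 3/4 = 1/32
Scaled code = (code − low) / width = (199/256 − 3/4) / 1/32 = 7/8
  f: [0/1, 1/8) 
  e: [1/8, 3/4) 
  d: [3/4, 1/1) ← scaled code falls here ✓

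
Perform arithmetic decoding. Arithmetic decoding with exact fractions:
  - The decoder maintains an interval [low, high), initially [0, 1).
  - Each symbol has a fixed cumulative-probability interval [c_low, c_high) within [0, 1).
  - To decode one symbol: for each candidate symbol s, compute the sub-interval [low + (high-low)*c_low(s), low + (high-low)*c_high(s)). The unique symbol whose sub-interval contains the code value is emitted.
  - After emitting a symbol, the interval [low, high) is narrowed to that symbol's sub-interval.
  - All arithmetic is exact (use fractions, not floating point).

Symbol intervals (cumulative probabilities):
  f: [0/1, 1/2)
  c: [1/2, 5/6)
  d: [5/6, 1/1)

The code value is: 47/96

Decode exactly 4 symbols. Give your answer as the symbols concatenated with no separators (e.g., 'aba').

Answer: fddf

Derivation:
Step 1: interval [0/1, 1/1), width = 1/1 - 0/1 = 1/1
  'f': [0/1 + 1/1*0/1, 0/1 + 1/1*1/2) = [0/1, 1/2) <- contains code 47/96
  'c': [0/1 + 1/1*1/2, 0/1 + 1/1*5/6) = [1/2, 5/6)
  'd': [0/1 + 1/1*5/6, 0/1 + 1/1*1/1) = [5/6, 1/1)
  emit 'f', narrow to [0/1, 1/2)
Step 2: interval [0/1, 1/2), width = 1/2 - 0/1 = 1/2
  'f': [0/1 + 1/2*0/1, 0/1 + 1/2*1/2) = [0/1, 1/4)
  'c': [0/1 + 1/2*1/2, 0/1 + 1/2*5/6) = [1/4, 5/12)
  'd': [0/1 + 1/2*5/6, 0/1 + 1/2*1/1) = [5/12, 1/2) <- contains code 47/96
  emit 'd', narrow to [5/12, 1/2)
Step 3: interval [5/12, 1/2), width = 1/2 - 5/12 = 1/12
  'f': [5/12 + 1/12*0/1, 5/12 + 1/12*1/2) = [5/12, 11/24)
  'c': [5/12 + 1/12*1/2, 5/12 + 1/12*5/6) = [11/24, 35/72)
  'd': [5/12 + 1/12*5/6, 5/12 + 1/12*1/1) = [35/72, 1/2) <- contains code 47/96
  emit 'd', narrow to [35/72, 1/2)
Step 4: interval [35/72, 1/2), width = 1/2 - 35/72 = 1/72
  'f': [35/72 + 1/72*0/1, 35/72 + 1/72*1/2) = [35/72, 71/144) <- contains code 47/96
  'c': [35/72 + 1/72*1/2, 35/72 + 1/72*5/6) = [71/144, 215/432)
  'd': [35/72 + 1/72*5/6, 35/72 + 1/72*1/1) = [215/432, 1/2)
  emit 'f', narrow to [35/72, 71/144)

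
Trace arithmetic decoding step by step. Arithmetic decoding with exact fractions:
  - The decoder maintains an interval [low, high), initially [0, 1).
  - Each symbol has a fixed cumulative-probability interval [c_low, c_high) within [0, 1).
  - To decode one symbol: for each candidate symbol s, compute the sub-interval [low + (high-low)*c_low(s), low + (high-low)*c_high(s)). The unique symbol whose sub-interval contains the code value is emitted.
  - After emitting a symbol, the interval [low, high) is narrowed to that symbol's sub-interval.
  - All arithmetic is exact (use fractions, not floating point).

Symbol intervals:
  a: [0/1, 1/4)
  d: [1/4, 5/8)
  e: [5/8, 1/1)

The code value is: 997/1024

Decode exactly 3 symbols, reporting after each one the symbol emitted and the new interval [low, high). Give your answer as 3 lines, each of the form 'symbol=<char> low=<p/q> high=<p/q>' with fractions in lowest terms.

Answer: symbol=e low=5/8 high=1/1
symbol=e low=55/64 high=1/1
symbol=e low=485/512 high=1/1

Derivation:
Step 1: interval [0/1, 1/1), width = 1/1 - 0/1 = 1/1
  'a': [0/1 + 1/1*0/1, 0/1 + 1/1*1/4) = [0/1, 1/4)
  'd': [0/1 + 1/1*1/4, 0/1 + 1/1*5/8) = [1/4, 5/8)
  'e': [0/1 + 1/1*5/8, 0/1 + 1/1*1/1) = [5/8, 1/1) <- contains code 997/1024
  emit 'e', narrow to [5/8, 1/1)
Step 2: interval [5/8, 1/1), width = 1/1 - 5/8 = 3/8
  'a': [5/8 + 3/8*0/1, 5/8 + 3/8*1/4) = [5/8, 23/32)
  'd': [5/8 + 3/8*1/4, 5/8 + 3/8*5/8) = [23/32, 55/64)
  'e': [5/8 + 3/8*5/8, 5/8 + 3/8*1/1) = [55/64, 1/1) <- contains code 997/1024
  emit 'e', narrow to [55/64, 1/1)
Step 3: interval [55/64, 1/1), width = 1/1 - 55/64 = 9/64
  'a': [55/64 + 9/64*0/1, 55/64 + 9/64*1/4) = [55/64, 229/256)
  'd': [55/64 + 9/64*1/4, 55/64 + 9/64*5/8) = [229/256, 485/512)
  'e': [55/64 + 9/64*5/8, 55/64 + 9/64*1/1) = [485/512, 1/1) <- contains code 997/1024
  emit 'e', narrow to [485/512, 1/1)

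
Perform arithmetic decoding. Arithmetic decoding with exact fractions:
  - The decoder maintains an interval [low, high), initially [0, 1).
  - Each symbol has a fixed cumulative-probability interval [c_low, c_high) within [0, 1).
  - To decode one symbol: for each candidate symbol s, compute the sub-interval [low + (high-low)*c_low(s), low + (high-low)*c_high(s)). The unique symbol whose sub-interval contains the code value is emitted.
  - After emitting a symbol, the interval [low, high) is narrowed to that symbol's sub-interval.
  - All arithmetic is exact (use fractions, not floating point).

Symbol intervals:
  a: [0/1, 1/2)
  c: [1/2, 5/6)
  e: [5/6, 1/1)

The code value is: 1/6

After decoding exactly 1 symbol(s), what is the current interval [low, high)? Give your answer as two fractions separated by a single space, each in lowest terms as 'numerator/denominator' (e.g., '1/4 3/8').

Step 1: interval [0/1, 1/1), width = 1/1 - 0/1 = 1/1
  'a': [0/1 + 1/1*0/1, 0/1 + 1/1*1/2) = [0/1, 1/2) <- contains code 1/6
  'c': [0/1 + 1/1*1/2, 0/1 + 1/1*5/6) = [1/2, 5/6)
  'e': [0/1 + 1/1*5/6, 0/1 + 1/1*1/1) = [5/6, 1/1)
  emit 'a', narrow to [0/1, 1/2)

Answer: 0/1 1/2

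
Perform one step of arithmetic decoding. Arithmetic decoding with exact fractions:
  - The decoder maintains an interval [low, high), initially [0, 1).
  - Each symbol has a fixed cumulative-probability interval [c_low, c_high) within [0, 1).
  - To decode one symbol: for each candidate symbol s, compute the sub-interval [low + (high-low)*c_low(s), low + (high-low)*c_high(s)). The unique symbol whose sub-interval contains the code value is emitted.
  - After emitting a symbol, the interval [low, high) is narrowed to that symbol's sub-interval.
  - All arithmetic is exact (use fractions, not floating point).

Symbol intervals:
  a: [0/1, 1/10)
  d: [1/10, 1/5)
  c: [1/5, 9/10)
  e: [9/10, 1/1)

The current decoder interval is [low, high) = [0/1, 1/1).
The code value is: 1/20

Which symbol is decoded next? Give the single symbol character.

Answer: a

Derivation:
Interval width = high − low = 1/1 − 0/1 = 1/1
Scaled code = (code − low) / width = (1/20 − 0/1) / 1/1 = 1/20
  a: [0/1, 1/10) ← scaled code falls here ✓
  d: [1/10, 1/5) 
  c: [1/5, 9/10) 
  e: [9/10, 1/1) 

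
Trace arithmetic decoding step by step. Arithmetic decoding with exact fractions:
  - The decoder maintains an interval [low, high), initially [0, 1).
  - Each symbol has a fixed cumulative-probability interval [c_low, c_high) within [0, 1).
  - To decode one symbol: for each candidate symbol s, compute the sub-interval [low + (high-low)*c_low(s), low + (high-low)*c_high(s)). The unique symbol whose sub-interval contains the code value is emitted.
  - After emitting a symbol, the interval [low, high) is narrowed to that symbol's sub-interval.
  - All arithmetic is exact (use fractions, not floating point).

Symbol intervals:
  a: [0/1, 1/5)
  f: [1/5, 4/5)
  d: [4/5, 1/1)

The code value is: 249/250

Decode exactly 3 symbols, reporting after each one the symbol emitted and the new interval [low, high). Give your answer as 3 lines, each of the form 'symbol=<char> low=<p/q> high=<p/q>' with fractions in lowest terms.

Step 1: interval [0/1, 1/1), width = 1/1 - 0/1 = 1/1
  'a': [0/1 + 1/1*0/1, 0/1 + 1/1*1/5) = [0/1, 1/5)
  'f': [0/1 + 1/1*1/5, 0/1 + 1/1*4/5) = [1/5, 4/5)
  'd': [0/1 + 1/1*4/5, 0/1 + 1/1*1/1) = [4/5, 1/1) <- contains code 249/250
  emit 'd', narrow to [4/5, 1/1)
Step 2: interval [4/5, 1/1), width = 1/1 - 4/5 = 1/5
  'a': [4/5 + 1/5*0/1, 4/5 + 1/5*1/5) = [4/5, 21/25)
  'f': [4/5 + 1/5*1/5, 4/5 + 1/5*4/5) = [21/25, 24/25)
  'd': [4/5 + 1/5*4/5, 4/5 + 1/5*1/1) = [24/25, 1/1) <- contains code 249/250
  emit 'd', narrow to [24/25, 1/1)
Step 3: interval [24/25, 1/1), width = 1/1 - 24/25 = 1/25
  'a': [24/25 + 1/25*0/1, 24/25 + 1/25*1/5) = [24/25, 121/125)
  'f': [24/25 + 1/25*1/5, 24/25 + 1/25*4/5) = [121/125, 124/125)
  'd': [24/25 + 1/25*4/5, 24/25 + 1/25*1/1) = [124/125, 1/1) <- contains code 249/250
  emit 'd', narrow to [124/125, 1/1)

Answer: symbol=d low=4/5 high=1/1
symbol=d low=24/25 high=1/1
symbol=d low=124/125 high=1/1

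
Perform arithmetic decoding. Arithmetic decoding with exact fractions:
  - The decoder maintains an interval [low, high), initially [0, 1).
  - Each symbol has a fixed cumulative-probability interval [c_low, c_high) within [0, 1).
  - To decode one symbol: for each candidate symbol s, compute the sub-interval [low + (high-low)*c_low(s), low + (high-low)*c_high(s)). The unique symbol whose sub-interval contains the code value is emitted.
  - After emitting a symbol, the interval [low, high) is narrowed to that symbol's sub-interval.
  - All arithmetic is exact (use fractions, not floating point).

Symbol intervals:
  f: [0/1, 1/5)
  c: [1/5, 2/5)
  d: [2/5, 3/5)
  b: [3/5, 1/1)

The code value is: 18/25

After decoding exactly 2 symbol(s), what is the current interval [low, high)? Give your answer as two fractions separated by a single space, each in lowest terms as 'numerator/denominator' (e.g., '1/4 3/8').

Answer: 17/25 19/25

Derivation:
Step 1: interval [0/1, 1/1), width = 1/1 - 0/1 = 1/1
  'f': [0/1 + 1/1*0/1, 0/1 + 1/1*1/5) = [0/1, 1/5)
  'c': [0/1 + 1/1*1/5, 0/1 + 1/1*2/5) = [1/5, 2/5)
  'd': [0/1 + 1/1*2/5, 0/1 + 1/1*3/5) = [2/5, 3/5)
  'b': [0/1 + 1/1*3/5, 0/1 + 1/1*1/1) = [3/5, 1/1) <- contains code 18/25
  emit 'b', narrow to [3/5, 1/1)
Step 2: interval [3/5, 1/1), width = 1/1 - 3/5 = 2/5
  'f': [3/5 + 2/5*0/1, 3/5 + 2/5*1/5) = [3/5, 17/25)
  'c': [3/5 + 2/5*1/5, 3/5 + 2/5*2/5) = [17/25, 19/25) <- contains code 18/25
  'd': [3/5 + 2/5*2/5, 3/5 + 2/5*3/5) = [19/25, 21/25)
  'b': [3/5 + 2/5*3/5, 3/5 + 2/5*1/1) = [21/25, 1/1)
  emit 'c', narrow to [17/25, 19/25)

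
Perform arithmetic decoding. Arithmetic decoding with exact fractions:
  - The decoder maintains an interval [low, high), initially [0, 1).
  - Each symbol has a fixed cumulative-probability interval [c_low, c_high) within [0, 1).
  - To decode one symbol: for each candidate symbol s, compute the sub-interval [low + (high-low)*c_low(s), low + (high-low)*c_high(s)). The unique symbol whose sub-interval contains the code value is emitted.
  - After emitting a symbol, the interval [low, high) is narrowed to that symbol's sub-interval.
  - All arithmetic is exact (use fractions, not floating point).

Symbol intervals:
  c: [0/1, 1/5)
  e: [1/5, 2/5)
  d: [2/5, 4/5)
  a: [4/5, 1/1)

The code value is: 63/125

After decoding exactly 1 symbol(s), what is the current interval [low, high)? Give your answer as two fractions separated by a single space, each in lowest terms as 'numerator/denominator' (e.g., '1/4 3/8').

Step 1: interval [0/1, 1/1), width = 1/1 - 0/1 = 1/1
  'c': [0/1 + 1/1*0/1, 0/1 + 1/1*1/5) = [0/1, 1/5)
  'e': [0/1 + 1/1*1/5, 0/1 + 1/1*2/5) = [1/5, 2/5)
  'd': [0/1 + 1/1*2/5, 0/1 + 1/1*4/5) = [2/5, 4/5) <- contains code 63/125
  'a': [0/1 + 1/1*4/5, 0/1 + 1/1*1/1) = [4/5, 1/1)
  emit 'd', narrow to [2/5, 4/5)

Answer: 2/5 4/5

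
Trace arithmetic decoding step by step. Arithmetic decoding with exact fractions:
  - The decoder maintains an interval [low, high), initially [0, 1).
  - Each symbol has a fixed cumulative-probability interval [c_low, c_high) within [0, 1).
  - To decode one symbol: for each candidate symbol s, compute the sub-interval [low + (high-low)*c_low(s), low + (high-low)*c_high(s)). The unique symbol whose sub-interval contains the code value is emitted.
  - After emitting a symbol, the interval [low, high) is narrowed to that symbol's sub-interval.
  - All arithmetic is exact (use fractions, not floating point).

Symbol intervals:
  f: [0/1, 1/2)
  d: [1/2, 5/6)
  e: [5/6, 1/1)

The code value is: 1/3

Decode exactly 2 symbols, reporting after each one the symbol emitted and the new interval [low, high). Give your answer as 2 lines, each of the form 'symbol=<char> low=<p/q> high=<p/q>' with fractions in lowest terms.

Answer: symbol=f low=0/1 high=1/2
symbol=d low=1/4 high=5/12

Derivation:
Step 1: interval [0/1, 1/1), width = 1/1 - 0/1 = 1/1
  'f': [0/1 + 1/1*0/1, 0/1 + 1/1*1/2) = [0/1, 1/2) <- contains code 1/3
  'd': [0/1 + 1/1*1/2, 0/1 + 1/1*5/6) = [1/2, 5/6)
  'e': [0/1 + 1/1*5/6, 0/1 + 1/1*1/1) = [5/6, 1/1)
  emit 'f', narrow to [0/1, 1/2)
Step 2: interval [0/1, 1/2), width = 1/2 - 0/1 = 1/2
  'f': [0/1 + 1/2*0/1, 0/1 + 1/2*1/2) = [0/1, 1/4)
  'd': [0/1 + 1/2*1/2, 0/1 + 1/2*5/6) = [1/4, 5/12) <- contains code 1/3
  'e': [0/1 + 1/2*5/6, 0/1 + 1/2*1/1) = [5/12, 1/2)
  emit 'd', narrow to [1/4, 5/12)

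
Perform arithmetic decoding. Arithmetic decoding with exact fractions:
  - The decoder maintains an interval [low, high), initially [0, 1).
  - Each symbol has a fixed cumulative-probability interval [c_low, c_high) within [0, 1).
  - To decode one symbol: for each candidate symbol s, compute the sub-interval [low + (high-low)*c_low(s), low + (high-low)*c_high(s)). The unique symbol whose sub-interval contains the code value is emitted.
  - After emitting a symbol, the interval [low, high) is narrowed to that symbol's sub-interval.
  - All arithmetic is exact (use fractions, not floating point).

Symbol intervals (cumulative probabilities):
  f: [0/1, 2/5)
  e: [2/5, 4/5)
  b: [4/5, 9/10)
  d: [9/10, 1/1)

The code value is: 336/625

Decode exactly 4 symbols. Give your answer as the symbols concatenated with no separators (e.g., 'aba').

Step 1: interval [0/1, 1/1), width = 1/1 - 0/1 = 1/1
  'f': [0/1 + 1/1*0/1, 0/1 + 1/1*2/5) = [0/1, 2/5)
  'e': [0/1 + 1/1*2/5, 0/1 + 1/1*4/5) = [2/5, 4/5) <- contains code 336/625
  'b': [0/1 + 1/1*4/5, 0/1 + 1/1*9/10) = [4/5, 9/10)
  'd': [0/1 + 1/1*9/10, 0/1 + 1/1*1/1) = [9/10, 1/1)
  emit 'e', narrow to [2/5, 4/5)
Step 2: interval [2/5, 4/5), width = 4/5 - 2/5 = 2/5
  'f': [2/5 + 2/5*0/1, 2/5 + 2/5*2/5) = [2/5, 14/25) <- contains code 336/625
  'e': [2/5 + 2/5*2/5, 2/5 + 2/5*4/5) = [14/25, 18/25)
  'b': [2/5 + 2/5*4/5, 2/5 + 2/5*9/10) = [18/25, 19/25)
  'd': [2/5 + 2/5*9/10, 2/5 + 2/5*1/1) = [19/25, 4/5)
  emit 'f', narrow to [2/5, 14/25)
Step 3: interval [2/5, 14/25), width = 14/25 - 2/5 = 4/25
  'f': [2/5 + 4/25*0/1, 2/5 + 4/25*2/5) = [2/5, 58/125)
  'e': [2/5 + 4/25*2/5, 2/5 + 4/25*4/5) = [58/125, 66/125)
  'b': [2/5 + 4/25*4/5, 2/5 + 4/25*9/10) = [66/125, 68/125) <- contains code 336/625
  'd': [2/5 + 4/25*9/10, 2/5 + 4/25*1/1) = [68/125, 14/25)
  emit 'b', narrow to [66/125, 68/125)
Step 4: interval [66/125, 68/125), width = 68/125 - 66/125 = 2/125
  'f': [66/125 + 2/125*0/1, 66/125 + 2/125*2/5) = [66/125, 334/625)
  'e': [66/125 + 2/125*2/5, 66/125 + 2/125*4/5) = [334/625, 338/625) <- contains code 336/625
  'b': [66/125 + 2/125*4/5, 66/125 + 2/125*9/10) = [338/625, 339/625)
  'd': [66/125 + 2/125*9/10, 66/125 + 2/125*1/1) = [339/625, 68/125)
  emit 'e', narrow to [334/625, 338/625)

Answer: efbe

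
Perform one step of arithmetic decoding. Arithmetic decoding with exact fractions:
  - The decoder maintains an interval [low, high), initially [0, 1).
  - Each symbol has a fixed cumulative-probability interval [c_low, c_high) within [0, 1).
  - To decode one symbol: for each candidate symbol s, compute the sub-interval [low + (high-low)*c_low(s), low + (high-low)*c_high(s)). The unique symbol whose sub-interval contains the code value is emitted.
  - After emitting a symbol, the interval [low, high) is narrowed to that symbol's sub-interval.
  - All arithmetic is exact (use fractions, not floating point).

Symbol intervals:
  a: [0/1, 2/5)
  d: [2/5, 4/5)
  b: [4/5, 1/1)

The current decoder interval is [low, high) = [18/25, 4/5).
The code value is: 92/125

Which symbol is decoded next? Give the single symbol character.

Answer: a

Derivation:
Interval width = high − low = 4/5 − 18/25 = 2/25
Scaled code = (code − low) / width = (92/125 − 18/25) / 2/25 = 1/5
  a: [0/1, 2/5) ← scaled code falls here ✓
  d: [2/5, 4/5) 
  b: [4/5, 1/1) 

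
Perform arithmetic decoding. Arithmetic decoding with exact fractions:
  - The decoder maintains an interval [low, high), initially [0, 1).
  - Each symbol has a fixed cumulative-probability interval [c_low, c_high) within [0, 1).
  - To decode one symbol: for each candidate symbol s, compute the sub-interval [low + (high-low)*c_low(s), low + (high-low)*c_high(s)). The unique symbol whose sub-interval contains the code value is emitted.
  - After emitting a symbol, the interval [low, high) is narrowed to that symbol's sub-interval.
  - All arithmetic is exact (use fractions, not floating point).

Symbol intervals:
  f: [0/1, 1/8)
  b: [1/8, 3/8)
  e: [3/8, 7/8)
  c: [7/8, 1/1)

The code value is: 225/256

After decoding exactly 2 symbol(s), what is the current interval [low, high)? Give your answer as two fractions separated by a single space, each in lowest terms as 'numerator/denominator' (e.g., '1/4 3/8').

Step 1: interval [0/1, 1/1), width = 1/1 - 0/1 = 1/1
  'f': [0/1 + 1/1*0/1, 0/1 + 1/1*1/8) = [0/1, 1/8)
  'b': [0/1 + 1/1*1/8, 0/1 + 1/1*3/8) = [1/8, 3/8)
  'e': [0/1 + 1/1*3/8, 0/1 + 1/1*7/8) = [3/8, 7/8)
  'c': [0/1 + 1/1*7/8, 0/1 + 1/1*1/1) = [7/8, 1/1) <- contains code 225/256
  emit 'c', narrow to [7/8, 1/1)
Step 2: interval [7/8, 1/1), width = 1/1 - 7/8 = 1/8
  'f': [7/8 + 1/8*0/1, 7/8 + 1/8*1/8) = [7/8, 57/64) <- contains code 225/256
  'b': [7/8 + 1/8*1/8, 7/8 + 1/8*3/8) = [57/64, 59/64)
  'e': [7/8 + 1/8*3/8, 7/8 + 1/8*7/8) = [59/64, 63/64)
  'c': [7/8 + 1/8*7/8, 7/8 + 1/8*1/1) = [63/64, 1/1)
  emit 'f', narrow to [7/8, 57/64)

Answer: 7/8 57/64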